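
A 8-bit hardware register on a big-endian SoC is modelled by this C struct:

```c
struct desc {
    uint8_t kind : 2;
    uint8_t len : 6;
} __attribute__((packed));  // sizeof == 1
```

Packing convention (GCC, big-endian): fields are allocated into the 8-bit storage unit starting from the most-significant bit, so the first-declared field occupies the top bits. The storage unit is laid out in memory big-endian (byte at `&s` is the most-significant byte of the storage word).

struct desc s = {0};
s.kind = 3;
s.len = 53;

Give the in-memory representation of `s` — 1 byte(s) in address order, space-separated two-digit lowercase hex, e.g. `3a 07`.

f5

[6+:2] kind=3 & 0x3 = 0x3; word=0xc0
[0+:6] len=53 & 0x3f = 0x35; word=0xf5
word = 0xf5 → big-endian bytes:
  [0]=0xf5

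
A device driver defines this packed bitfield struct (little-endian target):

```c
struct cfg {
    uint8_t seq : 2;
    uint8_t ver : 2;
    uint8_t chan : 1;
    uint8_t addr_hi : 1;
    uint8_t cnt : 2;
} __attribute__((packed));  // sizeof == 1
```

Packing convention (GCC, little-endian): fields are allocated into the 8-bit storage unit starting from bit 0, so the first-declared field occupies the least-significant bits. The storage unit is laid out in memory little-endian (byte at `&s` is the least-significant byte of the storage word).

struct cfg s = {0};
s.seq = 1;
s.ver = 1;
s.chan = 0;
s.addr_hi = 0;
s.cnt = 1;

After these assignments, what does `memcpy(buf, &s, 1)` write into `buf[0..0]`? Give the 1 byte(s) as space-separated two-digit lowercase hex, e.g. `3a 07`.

[0+:2] seq=1 & 0x3 = 0x1; word=0x01
[2+:2] ver=1 & 0x3 = 0x1; word=0x05
[4+:1] chan=0 & 0x1 = 0x0; word=0x05
[5+:1] addr_hi=0 & 0x1 = 0x0; word=0x05
[6+:2] cnt=1 & 0x3 = 0x1; word=0x45
word = 0x45 → little-endian bytes:
  [0]=0x45

45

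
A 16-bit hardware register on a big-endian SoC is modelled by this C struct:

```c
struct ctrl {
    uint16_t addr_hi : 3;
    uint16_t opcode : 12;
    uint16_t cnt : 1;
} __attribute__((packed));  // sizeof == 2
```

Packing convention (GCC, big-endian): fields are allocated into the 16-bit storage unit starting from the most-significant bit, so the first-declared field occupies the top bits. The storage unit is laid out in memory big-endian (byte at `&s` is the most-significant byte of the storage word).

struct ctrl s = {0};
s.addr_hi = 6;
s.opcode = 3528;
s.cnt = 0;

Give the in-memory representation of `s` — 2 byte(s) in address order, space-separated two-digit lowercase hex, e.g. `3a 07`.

db 90

addr_hi (3b) val=6 bits=0x6 at bit 13: 0xc000
opcode (12b) val=3528 bits=0xdc8 at bit 1: 0xdb90
cnt (1b) val=0 bits=0x0 at bit 0: 0xdb90
word = 0xdb90 → big-endian bytes:
  [0]=0xdb  [1]=0x90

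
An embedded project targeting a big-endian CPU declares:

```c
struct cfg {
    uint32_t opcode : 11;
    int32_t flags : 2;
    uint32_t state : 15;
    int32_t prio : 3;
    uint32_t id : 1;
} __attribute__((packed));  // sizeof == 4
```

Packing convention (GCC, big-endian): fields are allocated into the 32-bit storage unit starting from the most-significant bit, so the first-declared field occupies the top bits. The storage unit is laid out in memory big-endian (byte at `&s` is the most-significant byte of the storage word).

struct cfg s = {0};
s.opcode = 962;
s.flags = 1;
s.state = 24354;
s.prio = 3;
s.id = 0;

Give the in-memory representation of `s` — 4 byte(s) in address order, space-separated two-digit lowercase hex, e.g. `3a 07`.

opcode (11b) val=962 bits=0x3c2 at bit 21: 0x78400000
flags (2b) val=1 bits=0x1 at bit 19: 0x78480000
state (15b) val=24354 bits=0x5f22 at bit 4: 0x784df220
prio (3b) val=3 bits=0x3 at bit 1: 0x784df226
id (1b) val=0 bits=0x0 at bit 0: 0x784df226
word = 0x784df226 → big-endian bytes:
  [0]=0x78  [1]=0x4d  [2]=0xf2  [3]=0x26

78 4d f2 26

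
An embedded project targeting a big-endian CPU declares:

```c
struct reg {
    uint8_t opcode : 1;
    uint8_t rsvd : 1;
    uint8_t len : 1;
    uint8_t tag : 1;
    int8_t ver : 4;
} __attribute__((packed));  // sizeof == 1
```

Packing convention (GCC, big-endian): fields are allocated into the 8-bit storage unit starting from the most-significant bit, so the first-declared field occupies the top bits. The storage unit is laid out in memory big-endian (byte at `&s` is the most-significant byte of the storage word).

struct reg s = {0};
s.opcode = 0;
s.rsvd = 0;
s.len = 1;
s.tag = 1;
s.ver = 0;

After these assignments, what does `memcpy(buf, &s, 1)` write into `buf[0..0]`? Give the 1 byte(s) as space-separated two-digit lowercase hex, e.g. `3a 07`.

[7+:1] opcode=0 & 0x1 = 0x0; word=0x00
[6+:1] rsvd=0 & 0x1 = 0x0; word=0x00
[5+:1] len=1 & 0x1 = 0x1; word=0x20
[4+:1] tag=1 & 0x1 = 0x1; word=0x30
[0+:4] ver=0 & 0xf = 0x0; word=0x30
word = 0x30 → big-endian bytes:
  [0]=0x30

30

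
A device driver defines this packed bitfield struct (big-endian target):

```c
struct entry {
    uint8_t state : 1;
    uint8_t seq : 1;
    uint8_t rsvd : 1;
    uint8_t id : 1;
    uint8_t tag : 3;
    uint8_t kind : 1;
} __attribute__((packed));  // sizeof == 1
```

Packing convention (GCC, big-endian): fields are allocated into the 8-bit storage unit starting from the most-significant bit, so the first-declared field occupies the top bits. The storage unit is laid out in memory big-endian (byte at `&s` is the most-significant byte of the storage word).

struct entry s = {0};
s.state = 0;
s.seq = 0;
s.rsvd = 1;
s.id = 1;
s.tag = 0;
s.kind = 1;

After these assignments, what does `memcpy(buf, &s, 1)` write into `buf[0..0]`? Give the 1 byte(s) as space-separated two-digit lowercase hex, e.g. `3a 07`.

[7+:1] state=0 & 0x1 = 0x0; word=0x00
[6+:1] seq=0 & 0x1 = 0x0; word=0x00
[5+:1] rsvd=1 & 0x1 = 0x1; word=0x20
[4+:1] id=1 & 0x1 = 0x1; word=0x30
[1+:3] tag=0 & 0x7 = 0x0; word=0x30
[0+:1] kind=1 & 0x1 = 0x1; word=0x31
word = 0x31 → big-endian bytes:
  [0]=0x31

31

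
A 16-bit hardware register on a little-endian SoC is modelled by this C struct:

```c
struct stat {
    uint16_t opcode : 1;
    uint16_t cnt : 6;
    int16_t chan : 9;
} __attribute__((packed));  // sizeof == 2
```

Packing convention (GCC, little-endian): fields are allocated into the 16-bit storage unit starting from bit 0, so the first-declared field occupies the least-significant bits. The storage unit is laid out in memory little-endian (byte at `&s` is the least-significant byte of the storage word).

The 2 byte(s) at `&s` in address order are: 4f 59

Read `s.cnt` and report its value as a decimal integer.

[0]=0x4f [1]=0x59 (little-endian) → word 0x594f
opcode:1 @ bit 0 → (0x594f>>0)&0x1 = 0x1
cnt:6 @ bit 1 → (0x594f>>1)&0x3f = 0x27  ←
chan:9 @ bit 7 → (0x594f>>7)&0x1ff = 0xb2

39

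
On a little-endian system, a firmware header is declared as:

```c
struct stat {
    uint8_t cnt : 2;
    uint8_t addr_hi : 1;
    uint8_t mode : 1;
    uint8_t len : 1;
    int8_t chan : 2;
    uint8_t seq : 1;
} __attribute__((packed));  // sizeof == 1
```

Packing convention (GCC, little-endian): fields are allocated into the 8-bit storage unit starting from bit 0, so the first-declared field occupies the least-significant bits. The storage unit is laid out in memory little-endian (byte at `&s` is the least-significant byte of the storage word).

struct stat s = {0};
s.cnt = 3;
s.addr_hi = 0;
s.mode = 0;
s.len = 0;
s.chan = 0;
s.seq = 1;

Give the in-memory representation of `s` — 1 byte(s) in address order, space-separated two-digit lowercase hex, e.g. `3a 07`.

cnt (2b) val=3 bits=0x3 at bit 0: 0x03
addr_hi (1b) val=0 bits=0x0 at bit 2: 0x03
mode (1b) val=0 bits=0x0 at bit 3: 0x03
len (1b) val=0 bits=0x0 at bit 4: 0x03
chan (2b) val=0 bits=0x0 at bit 5: 0x03
seq (1b) val=1 bits=0x1 at bit 7: 0x83
word = 0x83 → little-endian bytes:
  [0]=0x83

83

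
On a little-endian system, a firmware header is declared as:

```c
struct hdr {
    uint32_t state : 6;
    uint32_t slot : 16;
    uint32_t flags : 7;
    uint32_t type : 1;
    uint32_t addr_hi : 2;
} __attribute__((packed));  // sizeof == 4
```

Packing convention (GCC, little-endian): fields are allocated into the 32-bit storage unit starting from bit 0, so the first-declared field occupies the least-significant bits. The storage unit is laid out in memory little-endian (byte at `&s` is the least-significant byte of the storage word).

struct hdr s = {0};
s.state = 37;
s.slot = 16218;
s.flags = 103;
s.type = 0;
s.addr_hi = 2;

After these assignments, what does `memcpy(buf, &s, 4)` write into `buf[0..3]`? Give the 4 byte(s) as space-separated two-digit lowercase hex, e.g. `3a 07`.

a5 d6 cf 99

state (6b) val=37 bits=0x25 at bit 0: 0x00000025
slot (16b) val=16218 bits=0x3f5a at bit 6: 0x000fd6a5
flags (7b) val=103 bits=0x67 at bit 22: 0x19cfd6a5
type (1b) val=0 bits=0x0 at bit 29: 0x19cfd6a5
addr_hi (2b) val=2 bits=0x2 at bit 30: 0x99cfd6a5
word = 0x99cfd6a5 → little-endian bytes:
  [0]=0xa5  [1]=0xd6  [2]=0xcf  [3]=0x99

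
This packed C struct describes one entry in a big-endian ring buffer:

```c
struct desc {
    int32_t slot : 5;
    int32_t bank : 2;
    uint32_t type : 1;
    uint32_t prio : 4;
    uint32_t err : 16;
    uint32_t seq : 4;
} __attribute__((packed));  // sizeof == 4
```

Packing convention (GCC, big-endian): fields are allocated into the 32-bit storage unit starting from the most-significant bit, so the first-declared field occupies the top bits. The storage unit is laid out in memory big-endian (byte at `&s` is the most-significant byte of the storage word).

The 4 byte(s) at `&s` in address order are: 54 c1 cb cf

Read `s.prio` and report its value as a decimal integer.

12

[0]=0x54 [1]=0xc1 [2]=0xcb [3]=0xcf (big-endian) → word 0x54c1cbcf
slot [27+:5] = (word>>27) & 0x1f = 10
bank [25+:2] = (word>>25) & 0x3 = 2
type [24+:1] = (word>>24) & 0x1 = 0
prio [20+:4] = (word>>20) & 0xf = 12  ←
err [4+:16] = (word>>4) & 0xffff = 7356
seq [0+:4] = (word>>0) & 0xf = 15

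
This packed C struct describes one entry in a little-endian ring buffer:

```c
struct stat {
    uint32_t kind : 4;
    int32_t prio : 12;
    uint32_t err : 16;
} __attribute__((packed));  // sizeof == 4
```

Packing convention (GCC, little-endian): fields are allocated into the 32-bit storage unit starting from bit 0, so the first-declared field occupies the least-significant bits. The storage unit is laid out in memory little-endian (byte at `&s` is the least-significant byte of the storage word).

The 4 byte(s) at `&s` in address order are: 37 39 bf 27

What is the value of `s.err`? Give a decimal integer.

[0]=0x37 [1]=0x39 [2]=0xbf [3]=0x27 (little-endian) → word 0x27bf3937
kind [0+:4] = (word>>0) & 0xf = 7
prio [4+:12] = (word>>4) & 0xfff = 915
err [16+:16] = (word>>16) & 0xffff = 10175  ←

10175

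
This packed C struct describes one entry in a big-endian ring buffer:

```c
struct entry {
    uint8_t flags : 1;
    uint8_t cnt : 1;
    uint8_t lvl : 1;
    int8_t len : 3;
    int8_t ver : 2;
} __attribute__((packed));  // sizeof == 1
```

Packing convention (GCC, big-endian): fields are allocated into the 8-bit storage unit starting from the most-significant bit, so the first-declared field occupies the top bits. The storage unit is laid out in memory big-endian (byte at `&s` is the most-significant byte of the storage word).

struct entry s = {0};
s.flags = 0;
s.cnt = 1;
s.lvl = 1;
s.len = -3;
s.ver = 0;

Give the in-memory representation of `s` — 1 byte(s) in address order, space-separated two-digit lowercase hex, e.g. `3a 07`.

74

flags (1b) val=0 bits=0x0 at bit 7: 0x00
cnt (1b) val=1 bits=0x1 at bit 6: 0x40
lvl (1b) val=1 bits=0x1 at bit 5: 0x60
len (3b) val=-3 bits=0x5 at bit 2: 0x74
ver (2b) val=0 bits=0x0 at bit 0: 0x74
word = 0x74 → big-endian bytes:
  [0]=0x74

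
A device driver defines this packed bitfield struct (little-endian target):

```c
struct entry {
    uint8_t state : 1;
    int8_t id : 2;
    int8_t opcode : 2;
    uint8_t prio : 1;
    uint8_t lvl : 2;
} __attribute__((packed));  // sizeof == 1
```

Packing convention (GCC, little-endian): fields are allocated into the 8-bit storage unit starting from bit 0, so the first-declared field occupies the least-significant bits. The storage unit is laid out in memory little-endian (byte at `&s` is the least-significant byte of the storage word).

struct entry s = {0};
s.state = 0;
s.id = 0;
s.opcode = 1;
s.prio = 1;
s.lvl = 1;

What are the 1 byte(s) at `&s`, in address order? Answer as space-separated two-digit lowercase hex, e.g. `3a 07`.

[0+:1] state=0 & 0x1 = 0x0; word=0x00
[1+:2] id=0 & 0x3 = 0x0; word=0x00
[3+:2] opcode=1 & 0x3 = 0x1; word=0x08
[5+:1] prio=1 & 0x1 = 0x1; word=0x28
[6+:2] lvl=1 & 0x3 = 0x1; word=0x68
word = 0x68 → little-endian bytes:
  [0]=0x68

68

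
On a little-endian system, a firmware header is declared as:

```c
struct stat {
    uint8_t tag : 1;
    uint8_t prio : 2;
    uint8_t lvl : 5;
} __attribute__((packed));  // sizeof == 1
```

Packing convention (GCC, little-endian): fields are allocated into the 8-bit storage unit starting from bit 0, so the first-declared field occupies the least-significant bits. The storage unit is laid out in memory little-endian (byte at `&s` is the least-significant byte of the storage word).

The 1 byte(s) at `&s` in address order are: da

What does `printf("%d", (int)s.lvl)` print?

[0]=0xda (little-endian) → word 0xda
tag:1 @ bit 0 → (0xda>>0)&0x1 = 0x0
prio:2 @ bit 1 → (0xda>>1)&0x3 = 0x1
lvl:5 @ bit 3 → (0xda>>3)&0x1f = 0x1b  ←

27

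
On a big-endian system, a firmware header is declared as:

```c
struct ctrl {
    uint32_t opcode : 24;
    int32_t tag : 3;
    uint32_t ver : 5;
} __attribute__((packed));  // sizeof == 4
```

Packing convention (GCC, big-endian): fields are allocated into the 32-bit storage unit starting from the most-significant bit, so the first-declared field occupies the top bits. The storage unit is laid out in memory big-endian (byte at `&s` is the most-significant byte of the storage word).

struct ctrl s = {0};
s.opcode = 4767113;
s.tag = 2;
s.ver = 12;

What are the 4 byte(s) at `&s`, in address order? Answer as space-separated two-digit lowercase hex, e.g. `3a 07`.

48 bd 89 4c

opcode:24 = 4767113 → 0x48bd89 << 8 → word 0x48bd8900
tag:3 = 2 → 0x2 << 5 → word 0x48bd8940
ver:5 = 12 → 0xc << 0 → word 0x48bd894c
word = 0x48bd894c → big-endian bytes:
  [0]=0x48  [1]=0xbd  [2]=0x89  [3]=0x4c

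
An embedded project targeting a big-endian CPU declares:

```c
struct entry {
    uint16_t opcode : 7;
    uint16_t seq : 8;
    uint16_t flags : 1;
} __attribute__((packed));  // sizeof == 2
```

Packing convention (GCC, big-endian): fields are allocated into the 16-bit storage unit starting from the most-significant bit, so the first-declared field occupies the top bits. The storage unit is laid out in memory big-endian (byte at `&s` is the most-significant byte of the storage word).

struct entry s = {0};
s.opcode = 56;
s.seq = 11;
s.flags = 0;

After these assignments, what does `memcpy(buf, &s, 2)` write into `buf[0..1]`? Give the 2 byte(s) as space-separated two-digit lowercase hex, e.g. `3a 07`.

70 16

opcode (7b) val=56 bits=0x38 at bit 9: 0x7000
seq (8b) val=11 bits=0xb at bit 1: 0x7016
flags (1b) val=0 bits=0x0 at bit 0: 0x7016
word = 0x7016 → big-endian bytes:
  [0]=0x70  [1]=0x16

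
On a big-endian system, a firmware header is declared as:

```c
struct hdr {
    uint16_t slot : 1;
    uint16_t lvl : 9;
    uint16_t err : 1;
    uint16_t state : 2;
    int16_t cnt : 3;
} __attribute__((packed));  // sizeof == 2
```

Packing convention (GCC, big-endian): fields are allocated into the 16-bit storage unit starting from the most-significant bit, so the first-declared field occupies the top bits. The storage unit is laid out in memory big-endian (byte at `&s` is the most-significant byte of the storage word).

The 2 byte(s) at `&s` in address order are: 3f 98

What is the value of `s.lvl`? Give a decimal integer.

[0]=0x3f [1]=0x98 (big-endian) → word 0x3f98
slot [15+:1] = (word>>15) & 0x1 = 0
lvl [6+:9] = (word>>6) & 0x1ff = 254  ←
err [5+:1] = (word>>5) & 0x1 = 0
state [3+:2] = (word>>3) & 0x3 = 3
cnt [0+:3] = (word>>0) & 0x7 = 0

254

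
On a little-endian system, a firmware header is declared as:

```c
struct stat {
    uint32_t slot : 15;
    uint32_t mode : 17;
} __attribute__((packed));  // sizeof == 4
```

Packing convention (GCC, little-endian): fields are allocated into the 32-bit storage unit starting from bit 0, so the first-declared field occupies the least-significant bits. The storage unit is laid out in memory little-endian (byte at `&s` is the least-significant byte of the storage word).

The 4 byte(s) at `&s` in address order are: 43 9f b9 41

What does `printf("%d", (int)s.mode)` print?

[0]=0x43 [1]=0x9f [2]=0xb9 [3]=0x41 (little-endian) → word 0x41b99f43
slot [0+:15] = (word>>0) & 0x7fff = 8003
mode [15+:17] = (word>>15) & 0x1ffff = 33651  ←

33651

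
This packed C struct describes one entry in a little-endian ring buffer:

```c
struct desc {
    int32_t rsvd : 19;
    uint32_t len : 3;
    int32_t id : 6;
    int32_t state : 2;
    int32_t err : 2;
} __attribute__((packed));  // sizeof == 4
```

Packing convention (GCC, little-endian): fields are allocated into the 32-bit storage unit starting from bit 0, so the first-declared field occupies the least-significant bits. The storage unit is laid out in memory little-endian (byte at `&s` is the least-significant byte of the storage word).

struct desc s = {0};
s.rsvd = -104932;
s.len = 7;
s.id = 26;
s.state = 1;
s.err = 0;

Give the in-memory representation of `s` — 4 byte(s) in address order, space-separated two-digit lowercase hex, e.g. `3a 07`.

1c 66 be 16

rsvd (19b) val=-104932 bits=0x6661c at bit 0: 0x0006661c
len (3b) val=7 bits=0x7 at bit 19: 0x003e661c
id (6b) val=26 bits=0x1a at bit 22: 0x06be661c
state (2b) val=1 bits=0x1 at bit 28: 0x16be661c
err (2b) val=0 bits=0x0 at bit 30: 0x16be661c
word = 0x16be661c → little-endian bytes:
  [0]=0x1c  [1]=0x66  [2]=0xbe  [3]=0x16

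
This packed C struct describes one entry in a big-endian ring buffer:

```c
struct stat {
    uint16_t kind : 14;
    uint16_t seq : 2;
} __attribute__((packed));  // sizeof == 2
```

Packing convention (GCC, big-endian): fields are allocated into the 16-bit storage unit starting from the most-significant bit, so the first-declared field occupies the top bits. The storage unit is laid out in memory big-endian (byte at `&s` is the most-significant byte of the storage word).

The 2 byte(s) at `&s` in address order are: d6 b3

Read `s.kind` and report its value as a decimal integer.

13740

[0]=0xd6 [1]=0xb3 (big-endian) → word 0xd6b3
kind [2+:14] = (word>>2) & 0x3fff = 13740  ←
seq [0+:2] = (word>>0) & 0x3 = 3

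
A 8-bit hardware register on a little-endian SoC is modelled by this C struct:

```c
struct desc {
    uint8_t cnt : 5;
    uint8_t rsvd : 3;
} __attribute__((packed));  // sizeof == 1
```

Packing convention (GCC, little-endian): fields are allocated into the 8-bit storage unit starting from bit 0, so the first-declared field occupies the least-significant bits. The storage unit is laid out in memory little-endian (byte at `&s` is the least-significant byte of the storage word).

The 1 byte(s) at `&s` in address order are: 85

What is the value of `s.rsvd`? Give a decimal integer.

[0]=0x85 (little-endian) → word 0x85
cnt:5 @ bit 0 → (0x85>>0)&0x1f = 0x5
rsvd:3 @ bit 5 → (0x85>>5)&0x7 = 0x4  ←

4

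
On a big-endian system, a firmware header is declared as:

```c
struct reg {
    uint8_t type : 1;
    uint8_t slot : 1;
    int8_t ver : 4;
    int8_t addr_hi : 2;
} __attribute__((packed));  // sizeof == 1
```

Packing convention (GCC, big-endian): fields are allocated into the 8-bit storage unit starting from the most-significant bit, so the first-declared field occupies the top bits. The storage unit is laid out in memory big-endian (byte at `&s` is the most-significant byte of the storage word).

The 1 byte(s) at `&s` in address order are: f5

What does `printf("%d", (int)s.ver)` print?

-3

[0]=0xf5 (big-endian) → word 0xf5
type:1 @ bit 7 → (0xf5>>7)&0x1 = 0x1
slot:1 @ bit 6 → (0xf5>>6)&0x1 = 0x1
ver:4 @ bit 2 → (0xf5>>2)&0xf = 0xd  ←
addr_hi:2 @ bit 0 → (0xf5>>0)&0x3 = 0x1
ver signed 4b, MSB=1: 13 - 16 = -3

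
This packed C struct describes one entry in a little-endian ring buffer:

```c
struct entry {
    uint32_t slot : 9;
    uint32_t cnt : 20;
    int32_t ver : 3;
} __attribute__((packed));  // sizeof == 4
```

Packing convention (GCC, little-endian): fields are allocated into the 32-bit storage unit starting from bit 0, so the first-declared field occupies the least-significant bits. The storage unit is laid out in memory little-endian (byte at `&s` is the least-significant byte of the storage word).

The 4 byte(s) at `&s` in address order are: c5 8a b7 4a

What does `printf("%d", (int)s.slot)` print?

[0]=0xc5 [1]=0x8a [2]=0xb7 [3]=0x4a (little-endian) → word 0x4ab78ac5
slot [0+:9] = (word>>0) & 0x1ff = 197  ←
cnt [9+:20] = (word>>9) & 0xfffff = 351173
ver [29+:3] = (word>>29) & 0x7 = 2

197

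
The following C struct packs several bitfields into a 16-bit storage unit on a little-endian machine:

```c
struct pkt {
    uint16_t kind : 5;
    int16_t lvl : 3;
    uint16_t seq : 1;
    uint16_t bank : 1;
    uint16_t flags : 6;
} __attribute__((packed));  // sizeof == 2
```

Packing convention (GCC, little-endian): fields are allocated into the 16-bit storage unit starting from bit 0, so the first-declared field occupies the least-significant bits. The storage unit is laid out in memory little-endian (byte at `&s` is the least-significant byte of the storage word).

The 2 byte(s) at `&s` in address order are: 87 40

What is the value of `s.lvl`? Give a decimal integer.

-4

[0]=0x87 [1]=0x40 (little-endian) → word 0x4087
kind [0+:5] = (word>>0) & 0x1f = 7
lvl [5+:3] = (word>>5) & 0x7 = 4  ←
seq [8+:1] = (word>>8) & 0x1 = 0
bank [9+:1] = (word>>9) & 0x1 = 0
flags [10+:6] = (word>>10) & 0x3f = 16
lvl signed 3b, MSB=1: 4 - 8 = -4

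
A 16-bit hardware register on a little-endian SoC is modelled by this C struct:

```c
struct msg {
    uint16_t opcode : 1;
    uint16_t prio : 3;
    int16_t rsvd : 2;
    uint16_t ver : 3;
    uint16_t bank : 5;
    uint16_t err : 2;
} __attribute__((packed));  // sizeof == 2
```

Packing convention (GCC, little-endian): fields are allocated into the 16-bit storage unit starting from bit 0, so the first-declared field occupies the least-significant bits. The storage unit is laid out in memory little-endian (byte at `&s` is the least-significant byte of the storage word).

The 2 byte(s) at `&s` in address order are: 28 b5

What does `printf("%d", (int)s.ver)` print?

[0]=0x28 [1]=0xb5 (little-endian) → word 0xb528
opcode:1 @ bit 0 → (0xb528>>0)&0x1 = 0x0
prio:3 @ bit 1 → (0xb528>>1)&0x7 = 0x4
rsvd:2 @ bit 4 → (0xb528>>4)&0x3 = 0x2
ver:3 @ bit 6 → (0xb528>>6)&0x7 = 0x4  ←
bank:5 @ bit 9 → (0xb528>>9)&0x1f = 0x1a
err:2 @ bit 14 → (0xb528>>14)&0x3 = 0x2

4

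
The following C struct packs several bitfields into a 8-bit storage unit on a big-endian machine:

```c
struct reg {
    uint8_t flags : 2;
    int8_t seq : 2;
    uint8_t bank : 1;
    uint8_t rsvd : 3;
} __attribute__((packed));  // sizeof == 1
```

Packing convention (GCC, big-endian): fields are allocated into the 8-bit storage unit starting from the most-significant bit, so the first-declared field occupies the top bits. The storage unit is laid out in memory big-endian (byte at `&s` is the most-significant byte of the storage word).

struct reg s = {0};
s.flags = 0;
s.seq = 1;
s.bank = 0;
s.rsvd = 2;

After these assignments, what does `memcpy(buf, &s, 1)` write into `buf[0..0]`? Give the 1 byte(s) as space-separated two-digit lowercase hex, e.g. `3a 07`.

flags (2b) val=0 bits=0x0 at bit 6: 0x00
seq (2b) val=1 bits=0x1 at bit 4: 0x10
bank (1b) val=0 bits=0x0 at bit 3: 0x10
rsvd (3b) val=2 bits=0x2 at bit 0: 0x12
word = 0x12 → big-endian bytes:
  [0]=0x12

12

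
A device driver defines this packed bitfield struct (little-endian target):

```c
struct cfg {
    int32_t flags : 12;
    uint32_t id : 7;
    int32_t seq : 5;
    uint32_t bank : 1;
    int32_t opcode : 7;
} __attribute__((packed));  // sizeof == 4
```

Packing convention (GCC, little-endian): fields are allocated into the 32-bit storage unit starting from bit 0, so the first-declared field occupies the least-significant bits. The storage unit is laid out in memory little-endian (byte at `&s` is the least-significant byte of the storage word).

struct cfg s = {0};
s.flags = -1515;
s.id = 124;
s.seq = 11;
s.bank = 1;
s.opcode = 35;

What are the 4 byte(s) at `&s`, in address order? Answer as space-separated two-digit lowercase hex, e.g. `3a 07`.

15 ca 5f 47

flags (12b) val=-1515 bits=0xa15 at bit 0: 0x00000a15
id (7b) val=124 bits=0x7c at bit 12: 0x0007ca15
seq (5b) val=11 bits=0xb at bit 19: 0x005fca15
bank (1b) val=1 bits=0x1 at bit 24: 0x015fca15
opcode (7b) val=35 bits=0x23 at bit 25: 0x475fca15
word = 0x475fca15 → little-endian bytes:
  [0]=0x15  [1]=0xca  [2]=0x5f  [3]=0x47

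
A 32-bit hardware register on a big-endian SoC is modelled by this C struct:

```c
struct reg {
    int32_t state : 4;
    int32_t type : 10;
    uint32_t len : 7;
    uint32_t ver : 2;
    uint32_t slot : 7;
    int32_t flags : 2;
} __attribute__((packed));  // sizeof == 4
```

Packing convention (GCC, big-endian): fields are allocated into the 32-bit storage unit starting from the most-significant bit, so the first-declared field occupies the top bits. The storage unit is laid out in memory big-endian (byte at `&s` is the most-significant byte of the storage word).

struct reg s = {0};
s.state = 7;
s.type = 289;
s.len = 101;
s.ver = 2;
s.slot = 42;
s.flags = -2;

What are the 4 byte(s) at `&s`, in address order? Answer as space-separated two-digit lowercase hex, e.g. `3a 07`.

[28+:4] state=7 & 0xf = 0x7; word=0x70000000
[18+:10] type=289 & 0x3ff = 0x121; word=0x74840000
[11+:7] len=101 & 0x7f = 0x65; word=0x74872800
[9+:2] ver=2 & 0x3 = 0x2; word=0x74872c00
[2+:7] slot=42 & 0x7f = 0x2a; word=0x74872ca8
[0+:2] flags=-2 & 0x3 = 0x2; word=0x74872caa
word = 0x74872caa → big-endian bytes:
  [0]=0x74  [1]=0x87  [2]=0x2c  [3]=0xaa

74 87 2c aa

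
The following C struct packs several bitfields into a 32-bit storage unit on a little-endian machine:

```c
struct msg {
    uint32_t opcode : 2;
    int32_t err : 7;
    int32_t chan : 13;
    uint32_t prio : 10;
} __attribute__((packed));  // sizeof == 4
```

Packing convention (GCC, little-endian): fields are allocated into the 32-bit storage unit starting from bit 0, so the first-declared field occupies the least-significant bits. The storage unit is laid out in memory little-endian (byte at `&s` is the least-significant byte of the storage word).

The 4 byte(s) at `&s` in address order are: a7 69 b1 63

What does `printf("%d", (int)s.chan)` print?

-1868

[0]=0xa7 [1]=0x69 [2]=0xb1 [3]=0x63 (little-endian) → word 0x63b169a7
opcode [0+:2] = (word>>0) & 0x3 = 3
err [2+:7] = (word>>2) & 0x7f = 105
chan [9+:13] = (word>>9) & 0x1fff = 6324  ←
prio [22+:10] = (word>>22) & 0x3ff = 398
chan signed 13b, MSB=1: 6324 - 8192 = -1868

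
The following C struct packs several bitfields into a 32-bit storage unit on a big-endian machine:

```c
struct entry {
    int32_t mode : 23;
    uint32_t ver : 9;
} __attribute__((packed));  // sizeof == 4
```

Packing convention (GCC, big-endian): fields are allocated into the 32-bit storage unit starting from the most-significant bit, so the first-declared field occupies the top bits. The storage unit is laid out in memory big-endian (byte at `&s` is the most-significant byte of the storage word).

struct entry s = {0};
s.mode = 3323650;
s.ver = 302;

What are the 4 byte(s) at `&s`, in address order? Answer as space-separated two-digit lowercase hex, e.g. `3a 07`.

65 6e 05 2e

mode:23 = 3323650 → 0x32b702 << 9 → word 0x656e0400
ver:9 = 302 → 0x12e << 0 → word 0x656e052e
word = 0x656e052e → big-endian bytes:
  [0]=0x65  [1]=0x6e  [2]=0x05  [3]=0x2e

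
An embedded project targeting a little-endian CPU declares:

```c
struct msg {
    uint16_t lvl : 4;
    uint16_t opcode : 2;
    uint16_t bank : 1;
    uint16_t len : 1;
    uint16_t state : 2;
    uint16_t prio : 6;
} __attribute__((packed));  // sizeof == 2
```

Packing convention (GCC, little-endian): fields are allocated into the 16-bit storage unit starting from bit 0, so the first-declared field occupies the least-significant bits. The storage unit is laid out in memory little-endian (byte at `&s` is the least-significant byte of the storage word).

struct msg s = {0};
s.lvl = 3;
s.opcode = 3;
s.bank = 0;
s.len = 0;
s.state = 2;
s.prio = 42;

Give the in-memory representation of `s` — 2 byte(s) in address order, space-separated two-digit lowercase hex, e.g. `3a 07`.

lvl (4b) val=3 bits=0x3 at bit 0: 0x0003
opcode (2b) val=3 bits=0x3 at bit 4: 0x0033
bank (1b) val=0 bits=0x0 at bit 6: 0x0033
len (1b) val=0 bits=0x0 at bit 7: 0x0033
state (2b) val=2 bits=0x2 at bit 8: 0x0233
prio (6b) val=42 bits=0x2a at bit 10: 0xaa33
word = 0xaa33 → little-endian bytes:
  [0]=0x33  [1]=0xaa

33 aa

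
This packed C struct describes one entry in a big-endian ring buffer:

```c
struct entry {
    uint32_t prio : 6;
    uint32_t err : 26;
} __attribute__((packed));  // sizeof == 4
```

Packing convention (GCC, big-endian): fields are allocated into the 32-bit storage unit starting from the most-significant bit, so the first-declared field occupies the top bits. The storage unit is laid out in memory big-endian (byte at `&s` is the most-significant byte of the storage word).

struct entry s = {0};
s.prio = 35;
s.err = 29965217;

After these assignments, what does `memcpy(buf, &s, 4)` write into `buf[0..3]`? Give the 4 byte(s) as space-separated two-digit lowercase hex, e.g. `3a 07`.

prio (6b) val=35 bits=0x23 at bit 26: 0x8c000000
err (26b) val=29965217 bits=0x1c93ba1 at bit 0: 0x8dc93ba1
word = 0x8dc93ba1 → big-endian bytes:
  [0]=0x8d  [1]=0xc9  [2]=0x3b  [3]=0xa1

8d c9 3b a1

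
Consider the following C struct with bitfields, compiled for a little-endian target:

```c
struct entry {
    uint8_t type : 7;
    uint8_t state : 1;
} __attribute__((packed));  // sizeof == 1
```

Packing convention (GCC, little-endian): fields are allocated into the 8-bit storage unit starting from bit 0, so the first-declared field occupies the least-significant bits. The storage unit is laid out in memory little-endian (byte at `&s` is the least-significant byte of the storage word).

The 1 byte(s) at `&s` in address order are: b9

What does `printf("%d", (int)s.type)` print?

57

[0]=0xb9 (little-endian) → word 0xb9
type:7 @ bit 0 → (0xb9>>0)&0x7f = 0x39  ←
state:1 @ bit 7 → (0xb9>>7)&0x1 = 0x1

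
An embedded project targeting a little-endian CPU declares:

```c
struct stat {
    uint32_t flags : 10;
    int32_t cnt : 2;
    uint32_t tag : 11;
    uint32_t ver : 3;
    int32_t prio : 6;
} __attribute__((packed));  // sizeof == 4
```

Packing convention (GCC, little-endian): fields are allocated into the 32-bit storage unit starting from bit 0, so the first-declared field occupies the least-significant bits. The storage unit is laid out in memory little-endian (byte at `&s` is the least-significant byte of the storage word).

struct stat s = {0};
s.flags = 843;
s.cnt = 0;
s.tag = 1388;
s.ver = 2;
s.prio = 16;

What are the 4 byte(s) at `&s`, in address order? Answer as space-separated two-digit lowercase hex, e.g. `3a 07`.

4b c3 56 41

[0+:10] flags=843 & 0x3ff = 0x34b; word=0x0000034b
[10+:2] cnt=0 & 0x3 = 0x0; word=0x0000034b
[12+:11] tag=1388 & 0x7ff = 0x56c; word=0x0056c34b
[23+:3] ver=2 & 0x7 = 0x2; word=0x0156c34b
[26+:6] prio=16 & 0x3f = 0x10; word=0x4156c34b
word = 0x4156c34b → little-endian bytes:
  [0]=0x4b  [1]=0xc3  [2]=0x56  [3]=0x41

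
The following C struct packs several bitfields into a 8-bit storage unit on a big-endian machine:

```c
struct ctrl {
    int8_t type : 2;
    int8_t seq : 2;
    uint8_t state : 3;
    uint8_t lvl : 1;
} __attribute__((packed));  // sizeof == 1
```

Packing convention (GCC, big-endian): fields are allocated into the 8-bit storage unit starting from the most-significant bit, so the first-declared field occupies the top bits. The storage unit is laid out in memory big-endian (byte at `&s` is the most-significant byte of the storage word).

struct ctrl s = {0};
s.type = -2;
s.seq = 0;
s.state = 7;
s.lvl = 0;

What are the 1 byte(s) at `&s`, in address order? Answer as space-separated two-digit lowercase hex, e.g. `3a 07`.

[6+:2] type=-2 & 0x3 = 0x2; word=0x80
[4+:2] seq=0 & 0x3 = 0x0; word=0x80
[1+:3] state=7 & 0x7 = 0x7; word=0x8e
[0+:1] lvl=0 & 0x1 = 0x0; word=0x8e
word = 0x8e → big-endian bytes:
  [0]=0x8e

8e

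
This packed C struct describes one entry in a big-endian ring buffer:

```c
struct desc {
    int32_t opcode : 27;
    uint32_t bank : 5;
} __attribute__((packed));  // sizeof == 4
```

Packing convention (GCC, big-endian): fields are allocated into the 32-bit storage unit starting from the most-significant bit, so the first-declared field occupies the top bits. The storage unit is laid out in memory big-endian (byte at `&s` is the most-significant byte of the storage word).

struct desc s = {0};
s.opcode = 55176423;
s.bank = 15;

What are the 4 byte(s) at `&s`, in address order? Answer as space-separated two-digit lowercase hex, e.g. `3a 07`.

opcode (27b) val=55176423 bits=0x349ece7 at bit 5: 0x693d9ce0
bank (5b) val=15 bits=0xf at bit 0: 0x693d9cef
word = 0x693d9cef → big-endian bytes:
  [0]=0x69  [1]=0x3d  [2]=0x9c  [3]=0xef

69 3d 9c ef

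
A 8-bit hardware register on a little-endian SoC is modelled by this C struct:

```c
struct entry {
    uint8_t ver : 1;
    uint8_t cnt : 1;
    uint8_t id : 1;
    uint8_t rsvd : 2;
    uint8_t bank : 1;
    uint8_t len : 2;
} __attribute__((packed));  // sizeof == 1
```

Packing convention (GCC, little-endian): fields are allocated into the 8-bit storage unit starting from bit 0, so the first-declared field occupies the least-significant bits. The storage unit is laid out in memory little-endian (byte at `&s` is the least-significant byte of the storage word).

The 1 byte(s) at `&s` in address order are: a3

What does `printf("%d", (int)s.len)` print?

2

[0]=0xa3 (little-endian) → word 0xa3
ver [0+:1] = (word>>0) & 0x1 = 1
cnt [1+:1] = (word>>1) & 0x1 = 1
id [2+:1] = (word>>2) & 0x1 = 0
rsvd [3+:2] = (word>>3) & 0x3 = 0
bank [5+:1] = (word>>5) & 0x1 = 1
len [6+:2] = (word>>6) & 0x3 = 2  ←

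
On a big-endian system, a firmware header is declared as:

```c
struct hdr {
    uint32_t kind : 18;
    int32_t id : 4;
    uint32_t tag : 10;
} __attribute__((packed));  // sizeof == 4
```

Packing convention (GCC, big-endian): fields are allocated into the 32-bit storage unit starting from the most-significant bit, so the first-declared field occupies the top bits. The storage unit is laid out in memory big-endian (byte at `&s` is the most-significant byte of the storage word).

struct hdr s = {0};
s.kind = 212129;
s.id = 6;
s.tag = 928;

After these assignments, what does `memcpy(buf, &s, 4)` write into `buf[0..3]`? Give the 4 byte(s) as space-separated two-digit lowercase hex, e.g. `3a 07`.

cf 28 5b a0

[14+:18] kind=212129 & 0x3ffff = 0x33ca1; word=0xcf284000
[10+:4] id=6 & 0xf = 0x6; word=0xcf285800
[0+:10] tag=928 & 0x3ff = 0x3a0; word=0xcf285ba0
word = 0xcf285ba0 → big-endian bytes:
  [0]=0xcf  [1]=0x28  [2]=0x5b  [3]=0xa0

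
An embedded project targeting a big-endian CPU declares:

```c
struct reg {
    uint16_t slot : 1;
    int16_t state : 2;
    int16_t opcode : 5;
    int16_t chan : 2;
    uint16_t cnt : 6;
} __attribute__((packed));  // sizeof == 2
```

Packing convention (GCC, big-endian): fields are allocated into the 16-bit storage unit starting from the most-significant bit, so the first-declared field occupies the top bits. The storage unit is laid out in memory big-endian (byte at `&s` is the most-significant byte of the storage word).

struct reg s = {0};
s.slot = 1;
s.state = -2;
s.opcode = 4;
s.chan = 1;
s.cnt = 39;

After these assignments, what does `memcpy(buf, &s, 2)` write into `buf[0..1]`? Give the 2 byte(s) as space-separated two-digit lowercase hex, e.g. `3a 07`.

c4 67

[15+:1] slot=1 & 0x1 = 0x1; word=0x8000
[13+:2] state=-2 & 0x3 = 0x2; word=0xc000
[8+:5] opcode=4 & 0x1f = 0x4; word=0xc400
[6+:2] chan=1 & 0x3 = 0x1; word=0xc440
[0+:6] cnt=39 & 0x3f = 0x27; word=0xc467
word = 0xc467 → big-endian bytes:
  [0]=0xc4  [1]=0x67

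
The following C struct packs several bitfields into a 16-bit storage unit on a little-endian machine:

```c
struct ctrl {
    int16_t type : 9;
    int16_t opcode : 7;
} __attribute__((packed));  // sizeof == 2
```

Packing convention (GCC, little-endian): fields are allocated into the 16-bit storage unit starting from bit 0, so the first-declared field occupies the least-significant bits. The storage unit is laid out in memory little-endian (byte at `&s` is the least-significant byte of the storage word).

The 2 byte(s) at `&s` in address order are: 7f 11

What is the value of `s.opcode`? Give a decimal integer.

[0]=0x7f [1]=0x11 (little-endian) → word 0x117f
type:9 @ bit 0 → (0x117f>>0)&0x1ff = 0x17f
opcode:7 @ bit 9 → (0x117f>>9)&0x7f = 0x8  ←
opcode signed 7b, MSB=0: value = 8

8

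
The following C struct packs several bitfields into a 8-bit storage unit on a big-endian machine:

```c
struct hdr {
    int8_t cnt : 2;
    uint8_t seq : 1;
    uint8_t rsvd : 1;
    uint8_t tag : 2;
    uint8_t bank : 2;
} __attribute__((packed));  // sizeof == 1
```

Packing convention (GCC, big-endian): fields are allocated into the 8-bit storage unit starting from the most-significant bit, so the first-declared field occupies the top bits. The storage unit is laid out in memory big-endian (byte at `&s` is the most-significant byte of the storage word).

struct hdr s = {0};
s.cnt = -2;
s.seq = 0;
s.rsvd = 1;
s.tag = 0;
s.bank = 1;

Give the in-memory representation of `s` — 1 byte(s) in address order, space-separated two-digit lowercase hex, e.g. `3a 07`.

[6+:2] cnt=-2 & 0x3 = 0x2; word=0x80
[5+:1] seq=0 & 0x1 = 0x0; word=0x80
[4+:1] rsvd=1 & 0x1 = 0x1; word=0x90
[2+:2] tag=0 & 0x3 = 0x0; word=0x90
[0+:2] bank=1 & 0x3 = 0x1; word=0x91
word = 0x91 → big-endian bytes:
  [0]=0x91

91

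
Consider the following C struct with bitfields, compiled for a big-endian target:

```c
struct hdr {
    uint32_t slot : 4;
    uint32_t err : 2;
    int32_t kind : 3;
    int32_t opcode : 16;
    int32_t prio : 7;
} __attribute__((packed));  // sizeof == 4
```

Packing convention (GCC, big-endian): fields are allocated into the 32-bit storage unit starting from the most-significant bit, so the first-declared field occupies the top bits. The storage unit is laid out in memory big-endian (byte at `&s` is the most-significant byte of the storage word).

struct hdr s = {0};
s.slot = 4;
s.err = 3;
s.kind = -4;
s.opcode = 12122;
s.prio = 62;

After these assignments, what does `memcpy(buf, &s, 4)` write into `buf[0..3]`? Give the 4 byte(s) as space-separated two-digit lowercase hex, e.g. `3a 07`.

slot (4b) val=4 bits=0x4 at bit 28: 0x40000000
err (2b) val=3 bits=0x3 at bit 26: 0x4c000000
kind (3b) val=-4 bits=0x4 at bit 23: 0x4e000000
opcode (16b) val=12122 bits=0x2f5a at bit 7: 0x4e17ad00
prio (7b) val=62 bits=0x3e at bit 0: 0x4e17ad3e
word = 0x4e17ad3e → big-endian bytes:
  [0]=0x4e  [1]=0x17  [2]=0xad  [3]=0x3e

4e 17 ad 3e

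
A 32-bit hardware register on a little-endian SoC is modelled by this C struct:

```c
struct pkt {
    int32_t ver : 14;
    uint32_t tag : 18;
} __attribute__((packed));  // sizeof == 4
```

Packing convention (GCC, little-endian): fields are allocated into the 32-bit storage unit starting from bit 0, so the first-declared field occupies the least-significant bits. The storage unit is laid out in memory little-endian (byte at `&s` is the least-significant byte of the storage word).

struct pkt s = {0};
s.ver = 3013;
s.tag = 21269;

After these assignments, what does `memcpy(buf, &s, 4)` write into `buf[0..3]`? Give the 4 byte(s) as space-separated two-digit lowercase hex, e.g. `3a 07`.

c5 4b c5 14

[0+:14] ver=3013 & 0x3fff = 0xbc5; word=0x00000bc5
[14+:18] tag=21269 & 0x3ffff = 0x5315; word=0x14c54bc5
word = 0x14c54bc5 → little-endian bytes:
  [0]=0xc5  [1]=0x4b  [2]=0xc5  [3]=0x14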